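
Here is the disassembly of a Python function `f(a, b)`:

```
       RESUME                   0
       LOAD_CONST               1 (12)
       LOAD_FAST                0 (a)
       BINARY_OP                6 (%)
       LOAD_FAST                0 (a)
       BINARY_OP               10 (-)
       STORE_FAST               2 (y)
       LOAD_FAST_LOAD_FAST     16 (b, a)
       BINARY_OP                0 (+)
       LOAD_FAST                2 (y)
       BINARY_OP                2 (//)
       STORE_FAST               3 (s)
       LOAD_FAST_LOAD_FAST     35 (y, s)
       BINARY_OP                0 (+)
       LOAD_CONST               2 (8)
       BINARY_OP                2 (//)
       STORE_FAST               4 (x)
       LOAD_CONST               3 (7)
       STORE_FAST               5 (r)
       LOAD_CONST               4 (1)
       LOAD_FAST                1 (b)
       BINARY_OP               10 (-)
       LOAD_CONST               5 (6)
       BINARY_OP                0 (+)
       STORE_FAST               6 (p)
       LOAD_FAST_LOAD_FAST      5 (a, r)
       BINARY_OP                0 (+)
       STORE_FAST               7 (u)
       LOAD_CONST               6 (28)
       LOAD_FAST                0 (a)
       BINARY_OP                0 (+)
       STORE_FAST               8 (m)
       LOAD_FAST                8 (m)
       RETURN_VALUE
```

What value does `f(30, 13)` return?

LOAD_CONST → push 12. Stack: [12]
LOAD_FAST a → push 30. Stack: [12, 30]
BINARY_OP % → 12 % 30 = 12. Stack: [12]
LOAD_FAST a → push 30. Stack: [12, 30]
BINARY_OP - → 12 - 30 = -18. Stack: [-18]
STORE_FAST y → y=-18. Stack: []
LOAD_FAST_LOAD_FAST b,a → push 13,30. Stack: [13, 30]
BINARY_OP + → 13 + 30 = 43. Stack: [43]
LOAD_FAST y → push -18. Stack: [43, -18]
BINARY_OP // → 43 // -18 = -3. Stack: [-3]
STORE_FAST s → s=-3. Stack: []
LOAD_FAST_LOAD_FAST y,s → push -18,-3. Stack: [-18, -3]
BINARY_OP + → -18 + -3 = -21. Stack: [-21]
LOAD_CONST → push 8. Stack: [-21, 8]
BINARY_OP // → -21 // 8 = -3. Stack: [-3]
STORE_FAST x → x=-3. Stack: []
LOAD_CONST → push 7. Stack: [7]
STORE_FAST r → r=7. Stack: []
LOAD_CONST → push 1. Stack: [1]
LOAD_FAST b → push 13. Stack: [1, 13]
BINARY_OP - → 1 - 13 = -12. Stack: [-12]
LOAD_CONST → push 6. Stack: [-12, 6]
BINARY_OP + → -12 + 6 = -6. Stack: [-6]
STORE_FAST p → p=-6. Stack: []
LOAD_FAST_LOAD_FAST a,r → push 30,7. Stack: [30, 7]
BINARY_OP + → 30 + 7 = 37. Stack: [37]
STORE_FAST u → u=37. Stack: []
LOAD_CONST → push 28. Stack: [28]
LOAD_FAST a → push 30. Stack: [28, 30]
BINARY_OP + → 28 + 30 = 58. Stack: [58]
STORE_FAST m → m=58. Stack: []
LOAD_FAST m → push 58. Stack: [58]
RETURN_VALUE → return 58.

58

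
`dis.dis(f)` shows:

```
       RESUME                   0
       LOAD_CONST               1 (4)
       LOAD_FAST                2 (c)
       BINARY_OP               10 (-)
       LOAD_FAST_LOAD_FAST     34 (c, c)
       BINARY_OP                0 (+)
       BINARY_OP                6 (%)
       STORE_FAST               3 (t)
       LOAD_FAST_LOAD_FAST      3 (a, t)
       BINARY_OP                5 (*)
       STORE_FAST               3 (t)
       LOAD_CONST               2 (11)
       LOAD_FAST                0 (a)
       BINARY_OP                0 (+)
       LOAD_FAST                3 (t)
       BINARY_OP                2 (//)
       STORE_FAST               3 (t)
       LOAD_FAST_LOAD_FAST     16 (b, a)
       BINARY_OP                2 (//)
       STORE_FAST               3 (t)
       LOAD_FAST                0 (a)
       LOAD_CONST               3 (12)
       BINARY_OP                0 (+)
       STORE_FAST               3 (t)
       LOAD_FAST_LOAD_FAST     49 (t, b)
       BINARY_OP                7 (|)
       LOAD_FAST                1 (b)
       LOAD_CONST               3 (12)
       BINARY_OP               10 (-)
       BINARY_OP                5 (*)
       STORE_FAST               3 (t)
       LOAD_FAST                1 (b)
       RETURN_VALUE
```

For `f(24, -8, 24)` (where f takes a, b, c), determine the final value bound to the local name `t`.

LOAD_CONST → push 4. Stack: [4]
LOAD_FAST c → push 24. Stack: [4, 24]
BINARY_OP - → 4 - 24 = -20. Stack: [-20]
LOAD_FAST_LOAD_FAST c,c → push 24,24. Stack: [-20, 24, 24]
BINARY_OP + → 24 + 24 = 48. Stack: [-20, 48]
BINARY_OP % → -20 % 48 = 28. Stack: [28]
STORE_FAST t → t=28. Stack: []
LOAD_FAST_LOAD_FAST a,t → push 24,28. Stack: [24, 28]
BINARY_OP * → 24 * 28 = 672. Stack: [672]
STORE_FAST t → t=672. Stack: []
LOAD_CONST → push 11. Stack: [11]
LOAD_FAST a → push 24. Stack: [11, 24]
BINARY_OP + → 11 + 24 = 35. Stack: [35]
LOAD_FAST t → push 672. Stack: [35, 672]
BINARY_OP // → 35 // 672 = 0. Stack: [0]
STORE_FAST t → t=0. Stack: []
LOAD_FAST_LOAD_FAST b,a → push -8,24. Stack: [-8, 24]
BINARY_OP // → -8 // 24 = -1. Stack: [-1]
STORE_FAST t → t=-1. Stack: []
LOAD_FAST a → push 24. Stack: [24]
LOAD_CONST → push 12. Stack: [24, 12]
BINARY_OP + → 24 + 12 = 36. Stack: [36]
STORE_FAST t → t=36. Stack: []
LOAD_FAST_LOAD_FAST t,b → push 36,-8. Stack: [36, -8]
BINARY_OP | → 36 | -8 = -4. Stack: [-4]
LOAD_FAST b → push -8. Stack: [-4, -8]
LOAD_CONST → push 12. Stack: [-4, -8, 12]
BINARY_OP - → -8 - 12 = -20. Stack: [-4, -20]
BINARY_OP * → -4 * -20 = 80. Stack: [80]
STORE_FAST t → t=80. Stack: []
LOAD_FAST b → push -8. Stack: [-8]
RETURN_VALUE → return -8.

80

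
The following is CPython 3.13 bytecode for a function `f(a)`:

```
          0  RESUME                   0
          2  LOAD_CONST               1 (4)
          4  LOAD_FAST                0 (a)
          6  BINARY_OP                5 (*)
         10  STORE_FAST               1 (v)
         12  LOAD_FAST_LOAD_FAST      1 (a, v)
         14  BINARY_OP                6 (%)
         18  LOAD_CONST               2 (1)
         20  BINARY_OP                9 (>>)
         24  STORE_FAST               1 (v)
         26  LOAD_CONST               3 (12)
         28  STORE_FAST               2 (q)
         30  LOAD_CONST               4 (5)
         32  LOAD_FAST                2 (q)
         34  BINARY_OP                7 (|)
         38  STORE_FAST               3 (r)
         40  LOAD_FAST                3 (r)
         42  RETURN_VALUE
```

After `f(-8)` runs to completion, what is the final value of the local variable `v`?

-4

LOAD_CONST → push 4. Stack: [4]
LOAD_FAST a → push -8. Stack: [4, -8]
BINARY_OP * → 4 * -8 = -32. Stack: [-32]
STORE_FAST v → v=-32. Stack: []
LOAD_FAST_LOAD_FAST a,v → push -8,-32. Stack: [-8, -32]
BINARY_OP % → -8 % -32 = -8. Stack: [-8]
LOAD_CONST → push 1. Stack: [-8, 1]
BINARY_OP >> → -8 >> 1 = -4. Stack: [-4]
STORE_FAST v → v=-4. Stack: []
LOAD_CONST → push 12. Stack: [12]
STORE_FAST q → q=12. Stack: []
LOAD_CONST → push 5. Stack: [5]
LOAD_FAST q → push 12. Stack: [5, 12]
BINARY_OP | → 5 | 12 = 13. Stack: [13]
STORE_FAST r → r=13. Stack: []
LOAD_FAST r → push 13. Stack: [13]
RETURN_VALUE → return 13.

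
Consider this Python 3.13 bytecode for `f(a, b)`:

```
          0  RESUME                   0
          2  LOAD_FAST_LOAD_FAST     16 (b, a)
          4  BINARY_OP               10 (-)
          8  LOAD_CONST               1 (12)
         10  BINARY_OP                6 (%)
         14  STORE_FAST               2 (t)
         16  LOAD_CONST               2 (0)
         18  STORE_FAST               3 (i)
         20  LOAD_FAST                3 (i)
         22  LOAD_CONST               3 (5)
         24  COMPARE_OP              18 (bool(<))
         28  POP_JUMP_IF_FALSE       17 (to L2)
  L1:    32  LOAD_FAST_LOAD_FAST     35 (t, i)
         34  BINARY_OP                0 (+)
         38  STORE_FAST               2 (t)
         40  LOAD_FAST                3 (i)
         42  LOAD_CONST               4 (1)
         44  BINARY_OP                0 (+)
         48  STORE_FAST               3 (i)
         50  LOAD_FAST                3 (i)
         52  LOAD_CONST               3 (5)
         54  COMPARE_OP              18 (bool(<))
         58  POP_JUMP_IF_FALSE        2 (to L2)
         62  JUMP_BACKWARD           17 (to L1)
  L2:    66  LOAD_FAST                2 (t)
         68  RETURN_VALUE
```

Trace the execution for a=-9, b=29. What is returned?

LOAD_FAST_LOAD_FAST b,a → push 29,-9
BINARY_OP - → 29 - -9 = 38
LOAD_CONST → push 12
BINARY_OP % → 38 % 12 = 2
STORE_FAST t → t=2
LOAD_CONST → push 0
STORE_FAST i → i=0
LOAD_FAST i → push 0
LOAD_CONST → push 5
COMPARE_OP bool(<) → 0 vs 5 = True
POP_JUMP_IF_FALSE → pop True; no jump
LOAD_FAST_LOAD_FAST t,i → push 2,0
BINARY_OP + → 2 + 0 = 2
STORE_FAST t → t=2
LOAD_FAST i → push 0
LOAD_CONST → push 1
BINARY_OP + → 0 + 1 = 1
STORE_FAST i → i=1
LOAD_FAST i → push 1
LOAD_CONST → push 5
COMPARE_OP bool(<) → 1 vs 5 = True
POP_JUMP_IF_FALSE → pop True; no jump
LOAD_FAST_LOAD_FAST t,i → push 2,1
BINARY_OP + → 2 + 1 = 3
STORE_FAST t → t=3
LOAD_FAST i → push 1
LOAD_CONST → push 1
BINARY_OP + → 1 + 1 = 2
STORE_FAST i → i=2
LOAD_FAST i → push 2
LOAD_CONST → push 5
COMPARE_OP bool(<) → 2 vs 5 = True
POP_JUMP_IF_FALSE → pop True; no jump
LOAD_FAST_LOAD_FAST t,i → push 3,2
BINARY_OP + → 3 + 2 = 5
STORE_FAST t → t=5
LOAD_FAST i → push 2
LOAD_CONST → push 1
BINARY_OP + → 2 + 1 = 3
STORE_FAST i → i=3
LOAD_FAST i → push 3
LOAD_CONST → push 5
COMPARE_OP bool(<) → 3 vs 5 = True
POP_JUMP_IF_FALSE → pop True; no jump
LOAD_FAST_LOAD_FAST t,i → push 5,3
BINARY_OP + → 5 + 3 = 8
STORE_FAST t → t=8
LOAD_FAST i → push 3
LOAD_CONST → push 1
BINARY_OP + → 3 + 1 = 4
STORE_FAST i → i=4
LOAD_FAST i → push 4
LOAD_CONST → push 5
COMPARE_OP bool(<) → 4 vs 5 = True
POP_JUMP_IF_FALSE → pop True; no jump
LOAD_FAST_LOAD_FAST t,i → push 8,4
BINARY_OP + → 8 + 4 = 12
STORE_FAST t → t=12
LOAD_FAST i → push 4
LOAD_CONST → push 1
BINARY_OP + → 4 + 1 = 5
STORE_FAST i → i=5
LOAD_FAST i → push 5
LOAD_CONST → push 5
COMPARE_OP bool(<) → 5 vs 5 = False
POP_JUMP_IF_FALSE → pop False; jump
LOAD_FAST t → push 12
RETURN_VALUE → return 12.

12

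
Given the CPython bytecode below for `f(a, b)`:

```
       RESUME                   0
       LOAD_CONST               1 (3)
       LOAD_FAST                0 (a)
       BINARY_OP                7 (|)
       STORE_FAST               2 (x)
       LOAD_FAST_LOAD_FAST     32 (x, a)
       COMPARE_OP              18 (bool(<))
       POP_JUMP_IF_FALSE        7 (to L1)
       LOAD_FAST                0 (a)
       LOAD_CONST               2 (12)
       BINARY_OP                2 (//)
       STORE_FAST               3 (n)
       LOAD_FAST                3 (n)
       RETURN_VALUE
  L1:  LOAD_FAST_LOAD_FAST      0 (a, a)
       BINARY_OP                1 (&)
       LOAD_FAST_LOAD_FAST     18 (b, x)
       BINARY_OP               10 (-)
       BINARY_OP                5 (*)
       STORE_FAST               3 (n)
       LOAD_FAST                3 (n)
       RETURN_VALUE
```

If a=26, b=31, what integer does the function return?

104

LOAD_CONST → push 3. Stack: [3]
LOAD_FAST a → push 26. Stack: [3, 26]
BINARY_OP | → 3 | 26 = 27. Stack: [27]
STORE_FAST x → x=27. Stack: []
LOAD_FAST_LOAD_FAST x,a → push 27,26. Stack: [27, 26]
COMPARE_OP bool(<) → 27 vs 26 = False. Stack: [False]
POP_JUMP_IF_FALSE → pop False; jump. Stack: []
LOAD_FAST_LOAD_FAST a,a → push 26,26. Stack: [26, 26]
BINARY_OP & → 26 & 26 = 26. Stack: [26]
LOAD_FAST_LOAD_FAST b,x → push 31,27. Stack: [26, 31, 27]
BINARY_OP - → 31 - 27 = 4. Stack: [26, 4]
BINARY_OP * → 26 * 4 = 104. Stack: [104]
STORE_FAST n → n=104. Stack: []
LOAD_FAST n → push 104. Stack: [104]
RETURN_VALUE → return 104.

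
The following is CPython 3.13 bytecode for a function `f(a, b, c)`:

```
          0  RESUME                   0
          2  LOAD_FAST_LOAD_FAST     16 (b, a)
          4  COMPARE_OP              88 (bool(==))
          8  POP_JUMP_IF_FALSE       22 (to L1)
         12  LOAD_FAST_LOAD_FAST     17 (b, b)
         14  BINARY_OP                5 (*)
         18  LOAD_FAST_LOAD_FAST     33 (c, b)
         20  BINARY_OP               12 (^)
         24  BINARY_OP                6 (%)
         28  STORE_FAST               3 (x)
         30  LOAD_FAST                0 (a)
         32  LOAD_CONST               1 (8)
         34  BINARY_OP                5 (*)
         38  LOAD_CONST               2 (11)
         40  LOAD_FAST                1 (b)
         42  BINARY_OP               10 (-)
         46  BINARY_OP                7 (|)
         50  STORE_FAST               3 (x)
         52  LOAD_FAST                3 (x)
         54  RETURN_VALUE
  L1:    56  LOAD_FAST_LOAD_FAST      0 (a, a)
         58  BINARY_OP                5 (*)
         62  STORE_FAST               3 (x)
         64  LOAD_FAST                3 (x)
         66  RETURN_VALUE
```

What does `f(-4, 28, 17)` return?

LOAD_FAST_LOAD_FAST b,a → push 28,-4. Stack: [28, -4]
COMPARE_OP bool(==) → 28 vs -4 = False. Stack: [False]
POP_JUMP_IF_FALSE → pop False; jump. Stack: []
LOAD_FAST_LOAD_FAST a,a → push -4,-4. Stack: [-4, -4]
BINARY_OP * → -4 * -4 = 16. Stack: [16]
STORE_FAST x → x=16. Stack: []
LOAD_FAST x → push 16. Stack: [16]
RETURN_VALUE → return 16.

16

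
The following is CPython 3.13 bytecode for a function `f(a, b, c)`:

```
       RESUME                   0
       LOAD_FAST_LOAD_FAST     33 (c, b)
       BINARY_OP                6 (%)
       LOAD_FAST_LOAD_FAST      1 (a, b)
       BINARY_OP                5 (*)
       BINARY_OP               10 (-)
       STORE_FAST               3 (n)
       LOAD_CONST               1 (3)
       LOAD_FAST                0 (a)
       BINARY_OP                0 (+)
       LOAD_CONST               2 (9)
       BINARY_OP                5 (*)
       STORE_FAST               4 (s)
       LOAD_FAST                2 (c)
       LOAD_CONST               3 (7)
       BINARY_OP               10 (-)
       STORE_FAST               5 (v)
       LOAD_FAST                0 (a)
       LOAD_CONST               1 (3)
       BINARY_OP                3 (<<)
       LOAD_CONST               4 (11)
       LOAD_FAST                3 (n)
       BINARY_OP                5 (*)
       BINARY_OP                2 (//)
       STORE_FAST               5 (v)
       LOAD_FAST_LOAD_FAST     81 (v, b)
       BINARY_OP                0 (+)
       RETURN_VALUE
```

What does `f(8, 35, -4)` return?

LOAD_FAST_LOAD_FAST c,b → push -4,35. Stack: [-4, 35]
BINARY_OP % → -4 % 35 = 31. Stack: [31]
LOAD_FAST_LOAD_FAST a,b → push 8,35. Stack: [31, 8, 35]
BINARY_OP * → 8 * 35 = 280. Stack: [31, 280]
BINARY_OP - → 31 - 280 = -249. Stack: [-249]
STORE_FAST n → n=-249. Stack: []
LOAD_CONST → push 3. Stack: [3]
LOAD_FAST a → push 8. Stack: [3, 8]
BINARY_OP + → 3 + 8 = 11. Stack: [11]
LOAD_CONST → push 9. Stack: [11, 9]
BINARY_OP * → 11 * 9 = 99. Stack: [99]
STORE_FAST s → s=99. Stack: []
LOAD_FAST c → push -4. Stack: [-4]
LOAD_CONST → push 7. Stack: [-4, 7]
BINARY_OP - → -4 - 7 = -11. Stack: [-11]
STORE_FAST v → v=-11. Stack: []
LOAD_FAST a → push 8. Stack: [8]
LOAD_CONST → push 3. Stack: [8, 3]
BINARY_OP << → 8 << 3 = 64. Stack: [64]
LOAD_CONST → push 11. Stack: [64, 11]
LOAD_FAST n → push -249. Stack: [64, 11, -249]
BINARY_OP * → 11 * -249 = -2739. Stack: [64, -2739]
BINARY_OP // → 64 // -2739 = -1. Stack: [-1]
STORE_FAST v → v=-1. Stack: []
LOAD_FAST_LOAD_FAST v,b → push -1,35. Stack: [-1, 35]
BINARY_OP + → -1 + 35 = 34. Stack: [34]
RETURN_VALUE → return 34.

34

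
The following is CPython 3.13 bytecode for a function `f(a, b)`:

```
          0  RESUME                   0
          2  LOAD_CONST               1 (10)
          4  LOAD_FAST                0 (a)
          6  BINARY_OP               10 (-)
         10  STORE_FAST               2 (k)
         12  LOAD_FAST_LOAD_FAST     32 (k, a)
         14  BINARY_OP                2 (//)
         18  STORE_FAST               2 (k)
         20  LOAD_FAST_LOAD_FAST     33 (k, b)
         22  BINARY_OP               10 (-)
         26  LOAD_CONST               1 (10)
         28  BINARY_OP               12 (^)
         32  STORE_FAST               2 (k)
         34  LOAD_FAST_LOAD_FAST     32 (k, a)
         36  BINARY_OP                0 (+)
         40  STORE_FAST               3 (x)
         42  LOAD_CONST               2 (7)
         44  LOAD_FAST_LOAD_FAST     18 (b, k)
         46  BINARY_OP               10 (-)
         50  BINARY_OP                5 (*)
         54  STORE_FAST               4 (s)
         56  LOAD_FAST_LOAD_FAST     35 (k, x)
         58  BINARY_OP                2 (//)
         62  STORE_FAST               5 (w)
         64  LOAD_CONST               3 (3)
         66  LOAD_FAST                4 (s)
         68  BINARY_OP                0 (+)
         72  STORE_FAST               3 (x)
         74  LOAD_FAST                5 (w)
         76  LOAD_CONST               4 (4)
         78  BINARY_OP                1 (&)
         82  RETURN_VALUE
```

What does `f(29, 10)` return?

LOAD_CONST → push 10. Stack: [10]
LOAD_FAST a → push 29. Stack: [10, 29]
BINARY_OP - → 10 - 29 = -19. Stack: [-19]
STORE_FAST k → k=-19. Stack: []
LOAD_FAST_LOAD_FAST k,a → push -19,29. Stack: [-19, 29]
BINARY_OP // → -19 // 29 = -1. Stack: [-1]
STORE_FAST k → k=-1. Stack: []
LOAD_FAST_LOAD_FAST k,b → push -1,10. Stack: [-1, 10]
BINARY_OP - → -1 - 10 = -11. Stack: [-11]
LOAD_CONST → push 10. Stack: [-11, 10]
BINARY_OP ^ → -11 ^ 10 = -1. Stack: [-1]
STORE_FAST k → k=-1. Stack: []
LOAD_FAST_LOAD_FAST k,a → push -1,29. Stack: [-1, 29]
BINARY_OP + → -1 + 29 = 28. Stack: [28]
STORE_FAST x → x=28. Stack: []
LOAD_CONST → push 7. Stack: [7]
LOAD_FAST_LOAD_FAST b,k → push 10,-1. Stack: [7, 10, -1]
BINARY_OP - → 10 - -1 = 11. Stack: [7, 11]
BINARY_OP * → 7 * 11 = 77. Stack: [77]
STORE_FAST s → s=77. Stack: []
LOAD_FAST_LOAD_FAST k,x → push -1,28. Stack: [-1, 28]
BINARY_OP // → -1 // 28 = -1. Stack: [-1]
STORE_FAST w → w=-1. Stack: []
LOAD_CONST → push 3. Stack: [3]
LOAD_FAST s → push 77. Stack: [3, 77]
BINARY_OP + → 3 + 77 = 80. Stack: [80]
STORE_FAST x → x=80. Stack: []
LOAD_FAST w → push -1. Stack: [-1]
LOAD_CONST → push 4. Stack: [-1, 4]
BINARY_OP & → -1 & 4 = 4. Stack: [4]
RETURN_VALUE → return 4.

4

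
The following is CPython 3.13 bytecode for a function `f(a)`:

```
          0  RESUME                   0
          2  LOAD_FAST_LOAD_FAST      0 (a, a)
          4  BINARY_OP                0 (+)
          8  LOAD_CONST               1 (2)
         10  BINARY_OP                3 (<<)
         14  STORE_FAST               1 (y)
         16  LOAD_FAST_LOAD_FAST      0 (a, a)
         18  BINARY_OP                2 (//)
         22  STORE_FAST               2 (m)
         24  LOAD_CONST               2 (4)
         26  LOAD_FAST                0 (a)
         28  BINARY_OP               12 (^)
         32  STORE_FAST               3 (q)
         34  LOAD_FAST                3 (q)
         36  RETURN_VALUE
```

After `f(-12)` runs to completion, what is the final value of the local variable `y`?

-96

LOAD_FAST_LOAD_FAST a,a → push -12,-12. Stack: [-12, -12]
BINARY_OP + → -12 + -12 = -24. Stack: [-24]
LOAD_CONST → push 2. Stack: [-24, 2]
BINARY_OP << → -24 << 2 = -96. Stack: [-96]
STORE_FAST y → y=-96. Stack: []
LOAD_FAST_LOAD_FAST a,a → push -12,-12. Stack: [-12, -12]
BINARY_OP // → -12 // -12 = 1. Stack: [1]
STORE_FAST m → m=1. Stack: []
LOAD_CONST → push 4. Stack: [4]
LOAD_FAST a → push -12. Stack: [4, -12]
BINARY_OP ^ → 4 ^ -12 = -16. Stack: [-16]
STORE_FAST q → q=-16. Stack: []
LOAD_FAST q → push -16. Stack: [-16]
RETURN_VALUE → return -16.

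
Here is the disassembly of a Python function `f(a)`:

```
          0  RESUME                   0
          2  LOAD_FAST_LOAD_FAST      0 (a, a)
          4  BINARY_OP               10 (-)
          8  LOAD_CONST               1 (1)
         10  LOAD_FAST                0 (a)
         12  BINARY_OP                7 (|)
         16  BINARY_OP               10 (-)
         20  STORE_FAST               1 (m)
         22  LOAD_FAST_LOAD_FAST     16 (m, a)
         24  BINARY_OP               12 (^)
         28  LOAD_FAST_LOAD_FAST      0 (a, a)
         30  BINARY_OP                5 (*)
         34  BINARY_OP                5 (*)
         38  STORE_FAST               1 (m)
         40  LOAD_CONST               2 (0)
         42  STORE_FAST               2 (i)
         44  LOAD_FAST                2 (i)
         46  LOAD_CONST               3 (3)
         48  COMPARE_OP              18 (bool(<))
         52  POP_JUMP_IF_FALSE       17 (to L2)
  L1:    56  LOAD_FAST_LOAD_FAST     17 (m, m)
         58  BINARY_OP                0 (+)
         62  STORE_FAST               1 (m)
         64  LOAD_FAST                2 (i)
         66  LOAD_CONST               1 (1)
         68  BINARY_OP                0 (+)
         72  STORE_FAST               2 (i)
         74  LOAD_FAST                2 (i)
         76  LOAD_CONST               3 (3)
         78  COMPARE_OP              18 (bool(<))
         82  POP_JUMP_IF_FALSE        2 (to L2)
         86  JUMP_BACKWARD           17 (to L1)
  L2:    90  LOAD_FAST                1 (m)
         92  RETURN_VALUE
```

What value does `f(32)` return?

-8192

LOAD_FAST_LOAD_FAST a,a → push 32,32. Stack: [32, 32]
BINARY_OP - → 32 - 32 = 0. Stack: [0]
LOAD_CONST → push 1. Stack: [0, 1]
LOAD_FAST a → push 32. Stack: [0, 1, 32]
BINARY_OP | → 1 | 32 = 33. Stack: [0, 33]
BINARY_OP - → 0 - 33 = -33. Stack: [-33]
STORE_FAST m → m=-33. Stack: []
LOAD_FAST_LOAD_FAST m,a → push -33,32. Stack: [-33, 32]
BINARY_OP ^ → -33 ^ 32 = -1. Stack: [-1]
LOAD_FAST_LOAD_FAST a,a → push 32,32. Stack: [-1, 32, 32]
BINARY_OP * → 32 * 32 = 1024. Stack: [-1, 1024]
BINARY_OP * → -1 * 1024 = -1024. Stack: [-1024]
STORE_FAST m → m=-1024. Stack: []
LOAD_CONST → push 0. Stack: [0]
STORE_FAST i → i=0. Stack: []
LOAD_FAST i → push 0. Stack: [0]
LOAD_CONST → push 3. Stack: [0, 3]
COMPARE_OP bool(<) → 0 vs 3 = True. Stack: [True]
POP_JUMP_IF_FALSE → pop True; no jump. Stack: []
LOAD_FAST_LOAD_FAST m,m → push -1024,-1024. Stack: [-1024, -1024]
BINARY_OP + → -1024 + -1024 = -2048. Stack: [-2048]
STORE_FAST m → m=-2048. Stack: []
LOAD_FAST i → push 0. Stack: [0]
LOAD_CONST → push 1. Stack: [0, 1]
BINARY_OP + → 0 + 1 = 1. Stack: [1]
STORE_FAST i → i=1. Stack: []
LOAD_FAST i → push 1. Stack: [1]
LOAD_CONST → push 3. Stack: [1, 3]
COMPARE_OP bool(<) → 1 vs 3 = True. Stack: [True]
POP_JUMP_IF_FALSE → pop True; no jump. Stack: []
LOAD_FAST_LOAD_FAST m,m → push -2048,-2048. Stack: [-2048, -2048]
BINARY_OP + → -2048 + -2048 = -4096. Stack: [-4096]
STORE_FAST m → m=-4096. Stack: []
LOAD_FAST i → push 1. Stack: [1]
LOAD_CONST → push 1. Stack: [1, 1]
BINARY_OP + → 1 + 1 = 2. Stack: [2]
STORE_FAST i → i=2. Stack: []
LOAD_FAST i → push 2. Stack: [2]
LOAD_CONST → push 3. Stack: [2, 3]
COMPARE_OP bool(<) → 2 vs 3 = True. Stack: [True]
POP_JUMP_IF_FALSE → pop True; no jump. Stack: []
LOAD_FAST_LOAD_FAST m,m → push -4096,-4096. Stack: [-4096, -4096]
BINARY_OP + → -4096 + -4096 = -8192. Stack: [-8192]
STORE_FAST m → m=-8192. Stack: []
LOAD_FAST i → push 2. Stack: [2]
LOAD_CONST → push 1. Stack: [2, 1]
BINARY_OP + → 2 + 1 = 3. Stack: [3]
STORE_FAST i → i=3. Stack: []
LOAD_FAST i → push 3. Stack: [3]
LOAD_CONST → push 3. Stack: [3, 3]
COMPARE_OP bool(<) → 3 vs 3 = False. Stack: [False]
POP_JUMP_IF_FALSE → pop False; jump. Stack: []
LOAD_FAST m → push -8192. Stack: [-8192]
RETURN_VALUE → return -8192.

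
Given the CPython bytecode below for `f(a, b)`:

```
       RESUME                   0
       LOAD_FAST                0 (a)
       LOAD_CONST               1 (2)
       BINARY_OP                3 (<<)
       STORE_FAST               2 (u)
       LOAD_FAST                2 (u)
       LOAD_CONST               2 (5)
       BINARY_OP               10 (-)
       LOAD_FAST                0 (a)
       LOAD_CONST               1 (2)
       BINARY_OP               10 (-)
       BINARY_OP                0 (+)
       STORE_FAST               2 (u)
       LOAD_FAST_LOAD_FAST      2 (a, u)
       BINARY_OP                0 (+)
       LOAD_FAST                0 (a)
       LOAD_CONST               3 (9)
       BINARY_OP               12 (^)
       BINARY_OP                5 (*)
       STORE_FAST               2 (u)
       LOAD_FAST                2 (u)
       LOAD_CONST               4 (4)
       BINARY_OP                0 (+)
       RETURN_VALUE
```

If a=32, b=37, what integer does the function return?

7589

LOAD_FAST a → push 32. Stack: [32]
LOAD_CONST → push 2. Stack: [32, 2]
BINARY_OP << → 32 << 2 = 128. Stack: [128]
STORE_FAST u → u=128. Stack: []
LOAD_FAST u → push 128. Stack: [128]
LOAD_CONST → push 5. Stack: [128, 5]
BINARY_OP - → 128 - 5 = 123. Stack: [123]
LOAD_FAST a → push 32. Stack: [123, 32]
LOAD_CONST → push 2. Stack: [123, 32, 2]
BINARY_OP - → 32 - 2 = 30. Stack: [123, 30]
BINARY_OP + → 123 + 30 = 153. Stack: [153]
STORE_FAST u → u=153. Stack: []
LOAD_FAST_LOAD_FAST a,u → push 32,153. Stack: [32, 153]
BINARY_OP + → 32 + 153 = 185. Stack: [185]
LOAD_FAST a → push 32. Stack: [185, 32]
LOAD_CONST → push 9. Stack: [185, 32, 9]
BINARY_OP ^ → 32 ^ 9 = 41. Stack: [185, 41]
BINARY_OP * → 185 * 41 = 7585. Stack: [7585]
STORE_FAST u → u=7585. Stack: []
LOAD_FAST u → push 7585. Stack: [7585]
LOAD_CONST → push 4. Stack: [7585, 4]
BINARY_OP + → 7585 + 4 = 7589. Stack: [7589]
RETURN_VALUE → return 7589.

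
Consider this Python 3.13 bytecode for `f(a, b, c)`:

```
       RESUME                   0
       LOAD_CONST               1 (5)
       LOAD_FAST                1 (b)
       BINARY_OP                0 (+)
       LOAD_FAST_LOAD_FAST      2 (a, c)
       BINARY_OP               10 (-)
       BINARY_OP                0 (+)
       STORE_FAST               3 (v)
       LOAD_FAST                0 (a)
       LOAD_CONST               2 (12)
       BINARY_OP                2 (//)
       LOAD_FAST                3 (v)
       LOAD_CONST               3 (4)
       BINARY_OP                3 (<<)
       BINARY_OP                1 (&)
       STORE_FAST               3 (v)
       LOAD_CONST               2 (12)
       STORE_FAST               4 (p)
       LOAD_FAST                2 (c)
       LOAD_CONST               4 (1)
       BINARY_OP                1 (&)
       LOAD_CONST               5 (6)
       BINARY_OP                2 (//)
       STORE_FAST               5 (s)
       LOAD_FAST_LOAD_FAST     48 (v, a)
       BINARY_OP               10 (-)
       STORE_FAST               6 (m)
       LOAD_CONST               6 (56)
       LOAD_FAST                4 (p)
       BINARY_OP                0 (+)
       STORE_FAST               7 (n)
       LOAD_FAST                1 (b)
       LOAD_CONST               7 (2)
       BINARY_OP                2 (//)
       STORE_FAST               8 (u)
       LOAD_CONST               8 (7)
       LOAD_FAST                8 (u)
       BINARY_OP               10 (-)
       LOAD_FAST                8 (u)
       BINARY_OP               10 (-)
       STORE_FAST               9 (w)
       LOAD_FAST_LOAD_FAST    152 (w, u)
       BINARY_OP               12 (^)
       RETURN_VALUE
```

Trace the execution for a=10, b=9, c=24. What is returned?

LOAD_CONST → push 5. Stack: [5]
LOAD_FAST b → push 9. Stack: [5, 9]
BINARY_OP + → 5 + 9 = 14. Stack: [14]
LOAD_FAST_LOAD_FAST a,c → push 10,24. Stack: [14, 10, 24]
BINARY_OP - → 10 - 24 = -14. Stack: [14, -14]
BINARY_OP + → 14 + -14 = 0. Stack: [0]
STORE_FAST v → v=0. Stack: []
LOAD_FAST a → push 10. Stack: [10]
LOAD_CONST → push 12. Stack: [10, 12]
BINARY_OP // → 10 // 12 = 0. Stack: [0]
LOAD_FAST v → push 0. Stack: [0, 0]
LOAD_CONST → push 4. Stack: [0, 0, 4]
BINARY_OP << → 0 << 4 = 0. Stack: [0, 0]
BINARY_OP & → 0 & 0 = 0. Stack: [0]
STORE_FAST v → v=0. Stack: []
LOAD_CONST → push 12. Stack: [12]
STORE_FAST p → p=12. Stack: []
LOAD_FAST c → push 24. Stack: [24]
LOAD_CONST → push 1. Stack: [24, 1]
BINARY_OP & → 24 & 1 = 0. Stack: [0]
LOAD_CONST → push 6. Stack: [0, 6]
BINARY_OP // → 0 // 6 = 0. Stack: [0]
STORE_FAST s → s=0. Stack: []
LOAD_FAST_LOAD_FAST v,a → push 0,10. Stack: [0, 10]
BINARY_OP - → 0 - 10 = -10. Stack: [-10]
STORE_FAST m → m=-10. Stack: []
LOAD_CONST → push 56. Stack: [56]
LOAD_FAST p → push 12. Stack: [56, 12]
BINARY_OP + → 56 + 12 = 68. Stack: [68]
STORE_FAST n → n=68. Stack: []
LOAD_FAST b → push 9. Stack: [9]
LOAD_CONST → push 2. Stack: [9, 2]
BINARY_OP // → 9 // 2 = 4. Stack: [4]
STORE_FAST u → u=4. Stack: []
LOAD_CONST → push 7. Stack: [7]
LOAD_FAST u → push 4. Stack: [7, 4]
BINARY_OP - → 7 - 4 = 3. Stack: [3]
LOAD_FAST u → push 4. Stack: [3, 4]
BINARY_OP - → 3 - 4 = -1. Stack: [-1]
STORE_FAST w → w=-1. Stack: []
LOAD_FAST_LOAD_FAST w,u → push -1,4. Stack: [-1, 4]
BINARY_OP ^ → -1 ^ 4 = -5. Stack: [-5]
RETURN_VALUE → return -5.

-5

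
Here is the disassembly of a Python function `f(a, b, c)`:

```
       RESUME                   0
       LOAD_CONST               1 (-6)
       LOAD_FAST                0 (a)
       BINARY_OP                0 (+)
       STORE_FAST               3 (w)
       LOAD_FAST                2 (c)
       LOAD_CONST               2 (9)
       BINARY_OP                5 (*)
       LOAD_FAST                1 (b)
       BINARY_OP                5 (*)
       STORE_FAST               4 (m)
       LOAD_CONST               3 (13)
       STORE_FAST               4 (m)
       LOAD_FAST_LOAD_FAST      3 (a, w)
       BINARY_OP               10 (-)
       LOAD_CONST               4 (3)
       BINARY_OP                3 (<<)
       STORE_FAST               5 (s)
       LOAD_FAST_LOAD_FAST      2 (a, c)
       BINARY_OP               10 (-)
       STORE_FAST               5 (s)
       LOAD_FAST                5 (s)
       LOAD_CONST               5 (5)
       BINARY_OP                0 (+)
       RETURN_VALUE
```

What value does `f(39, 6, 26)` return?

LOAD_CONST → push -6. Stack: [-6]
LOAD_FAST a → push 39. Stack: [-6, 39]
BINARY_OP + → -6 + 39 = 33. Stack: [33]
STORE_FAST w → w=33. Stack: []
LOAD_FAST c → push 26. Stack: [26]
LOAD_CONST → push 9. Stack: [26, 9]
BINARY_OP * → 26 * 9 = 234. Stack: [234]
LOAD_FAST b → push 6. Stack: [234, 6]
BINARY_OP * → 234 * 6 = 1404. Stack: [1404]
STORE_FAST m → m=1404. Stack: []
LOAD_CONST → push 13. Stack: [13]
STORE_FAST m → m=13. Stack: []
LOAD_FAST_LOAD_FAST a,w → push 39,33. Stack: [39, 33]
BINARY_OP - → 39 - 33 = 6. Stack: [6]
LOAD_CONST → push 3. Stack: [6, 3]
BINARY_OP << → 6 << 3 = 48. Stack: [48]
STORE_FAST s → s=48. Stack: []
LOAD_FAST_LOAD_FAST a,c → push 39,26. Stack: [39, 26]
BINARY_OP - → 39 - 26 = 13. Stack: [13]
STORE_FAST s → s=13. Stack: []
LOAD_FAST s → push 13. Stack: [13]
LOAD_CONST → push 5. Stack: [13, 5]
BINARY_OP + → 13 + 5 = 18. Stack: [18]
RETURN_VALUE → return 18.

18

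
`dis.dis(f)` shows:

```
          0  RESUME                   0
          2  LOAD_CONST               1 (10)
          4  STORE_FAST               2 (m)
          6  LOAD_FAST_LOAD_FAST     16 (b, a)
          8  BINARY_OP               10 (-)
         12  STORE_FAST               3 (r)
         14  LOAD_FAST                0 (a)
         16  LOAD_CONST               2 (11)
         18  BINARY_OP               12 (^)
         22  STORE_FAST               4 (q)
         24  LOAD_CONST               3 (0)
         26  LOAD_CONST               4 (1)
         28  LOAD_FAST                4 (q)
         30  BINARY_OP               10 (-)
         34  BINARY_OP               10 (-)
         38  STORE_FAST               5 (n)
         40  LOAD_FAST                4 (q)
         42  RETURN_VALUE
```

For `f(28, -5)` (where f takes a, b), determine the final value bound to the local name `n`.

LOAD_CONST → push 10. Stack: [10]
STORE_FAST m → m=10. Stack: []
LOAD_FAST_LOAD_FAST b,a → push -5,28. Stack: [-5, 28]
BINARY_OP - → -5 - 28 = -33. Stack: [-33]
STORE_FAST r → r=-33. Stack: []
LOAD_FAST a → push 28. Stack: [28]
LOAD_CONST → push 11. Stack: [28, 11]
BINARY_OP ^ → 28 ^ 11 = 23. Stack: [23]
STORE_FAST q → q=23. Stack: []
LOAD_CONST → push 0. Stack: [0]
LOAD_CONST → push 1. Stack: [0, 1]
LOAD_FAST q → push 23. Stack: [0, 1, 23]
BINARY_OP - → 1 - 23 = -22. Stack: [0, -22]
BINARY_OP - → 0 - -22 = 22. Stack: [22]
STORE_FAST n → n=22. Stack: []
LOAD_FAST q → push 23. Stack: [23]
RETURN_VALUE → return 23.

22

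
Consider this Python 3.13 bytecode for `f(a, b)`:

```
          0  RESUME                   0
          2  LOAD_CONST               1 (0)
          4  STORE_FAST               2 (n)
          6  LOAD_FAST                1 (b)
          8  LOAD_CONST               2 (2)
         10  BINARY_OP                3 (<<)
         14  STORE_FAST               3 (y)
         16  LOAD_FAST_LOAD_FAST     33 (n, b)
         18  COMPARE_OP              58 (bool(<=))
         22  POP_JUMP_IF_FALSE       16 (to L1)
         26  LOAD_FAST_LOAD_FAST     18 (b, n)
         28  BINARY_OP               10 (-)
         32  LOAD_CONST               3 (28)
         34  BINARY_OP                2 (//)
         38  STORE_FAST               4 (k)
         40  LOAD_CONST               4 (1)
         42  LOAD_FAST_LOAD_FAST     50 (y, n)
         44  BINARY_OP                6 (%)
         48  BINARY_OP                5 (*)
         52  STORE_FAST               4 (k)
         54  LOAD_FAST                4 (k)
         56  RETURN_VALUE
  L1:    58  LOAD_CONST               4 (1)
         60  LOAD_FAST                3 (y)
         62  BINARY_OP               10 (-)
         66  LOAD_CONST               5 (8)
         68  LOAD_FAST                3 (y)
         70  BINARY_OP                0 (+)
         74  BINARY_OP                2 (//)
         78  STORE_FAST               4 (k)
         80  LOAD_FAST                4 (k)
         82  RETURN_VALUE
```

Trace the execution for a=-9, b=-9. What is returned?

LOAD_CONST → push 0. Stack: [0]
STORE_FAST n → n=0. Stack: []
LOAD_FAST b → push -9. Stack: [-9]
LOAD_CONST → push 2. Stack: [-9, 2]
BINARY_OP << → -9 << 2 = -36. Stack: [-36]
STORE_FAST y → y=-36. Stack: []
LOAD_FAST_LOAD_FAST n,b → push 0,-9. Stack: [0, -9]
COMPARE_OP bool(<=) → 0 vs -9 = False. Stack: [False]
POP_JUMP_IF_FALSE → pop False; jump. Stack: []
LOAD_CONST → push 1. Stack: [1]
LOAD_FAST y → push -36. Stack: [1, -36]
BINARY_OP - → 1 - -36 = 37. Stack: [37]
LOAD_CONST → push 8. Stack: [37, 8]
LOAD_FAST y → push -36. Stack: [37, 8, -36]
BINARY_OP + → 8 + -36 = -28. Stack: [37, -28]
BINARY_OP // → 37 // -28 = -2. Stack: [-2]
STORE_FAST k → k=-2. Stack: []
LOAD_FAST k → push -2. Stack: [-2]
RETURN_VALUE → return -2.

-2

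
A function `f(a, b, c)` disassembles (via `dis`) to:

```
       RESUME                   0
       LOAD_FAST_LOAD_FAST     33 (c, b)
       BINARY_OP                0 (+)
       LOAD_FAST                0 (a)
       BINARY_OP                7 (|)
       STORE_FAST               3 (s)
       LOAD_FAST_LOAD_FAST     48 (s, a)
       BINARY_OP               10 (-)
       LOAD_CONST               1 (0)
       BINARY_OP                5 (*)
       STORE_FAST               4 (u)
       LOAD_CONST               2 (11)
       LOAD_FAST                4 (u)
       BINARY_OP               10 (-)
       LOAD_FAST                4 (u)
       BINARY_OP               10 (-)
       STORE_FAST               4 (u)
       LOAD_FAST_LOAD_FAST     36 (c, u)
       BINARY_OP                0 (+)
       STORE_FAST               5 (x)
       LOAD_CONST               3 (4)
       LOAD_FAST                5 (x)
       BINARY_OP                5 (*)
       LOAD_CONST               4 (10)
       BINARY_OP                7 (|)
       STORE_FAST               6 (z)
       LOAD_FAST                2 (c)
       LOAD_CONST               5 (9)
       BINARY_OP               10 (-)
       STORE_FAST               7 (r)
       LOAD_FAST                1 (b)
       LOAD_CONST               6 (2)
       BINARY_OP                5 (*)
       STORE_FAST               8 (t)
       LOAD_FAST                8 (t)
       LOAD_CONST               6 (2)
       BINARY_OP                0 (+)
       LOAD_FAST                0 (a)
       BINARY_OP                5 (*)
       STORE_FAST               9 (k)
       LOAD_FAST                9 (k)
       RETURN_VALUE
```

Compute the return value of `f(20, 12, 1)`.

LOAD_FAST_LOAD_FAST c,b → push 1,12. Stack: [1, 12]
BINARY_OP + → 1 + 12 = 13. Stack: [13]
LOAD_FAST a → push 20. Stack: [13, 20]
BINARY_OP | → 13 | 20 = 29. Stack: [29]
STORE_FAST s → s=29. Stack: []
LOAD_FAST_LOAD_FAST s,a → push 29,20. Stack: [29, 20]
BINARY_OP - → 29 - 20 = 9. Stack: [9]
LOAD_CONST → push 0. Stack: [9, 0]
BINARY_OP * → 9 * 0 = 0. Stack: [0]
STORE_FAST u → u=0. Stack: []
LOAD_CONST → push 11. Stack: [11]
LOAD_FAST u → push 0. Stack: [11, 0]
BINARY_OP - → 11 - 0 = 11. Stack: [11]
LOAD_FAST u → push 0. Stack: [11, 0]
BINARY_OP - → 11 - 0 = 11. Stack: [11]
STORE_FAST u → u=11. Stack: []
LOAD_FAST_LOAD_FAST c,u → push 1,11. Stack: [1, 11]
BINARY_OP + → 1 + 11 = 12. Stack: [12]
STORE_FAST x → x=12. Stack: []
LOAD_CONST → push 4. Stack: [4]
LOAD_FAST x → push 12. Stack: [4, 12]
BINARY_OP * → 4 * 12 = 48. Stack: [48]
LOAD_CONST → push 10. Stack: [48, 10]
BINARY_OP | → 48 | 10 = 58. Stack: [58]
STORE_FAST z → z=58. Stack: []
LOAD_FAST c → push 1. Stack: [1]
LOAD_CONST → push 9. Stack: [1, 9]
BINARY_OP - → 1 - 9 = -8. Stack: [-8]
STORE_FAST r → r=-8. Stack: []
LOAD_FAST b → push 12. Stack: [12]
LOAD_CONST → push 2. Stack: [12, 2]
BINARY_OP * → 12 * 2 = 24. Stack: [24]
STORE_FAST t → t=24. Stack: []
LOAD_FAST t → push 24. Stack: [24]
LOAD_CONST → push 2. Stack: [24, 2]
BINARY_OP + → 24 + 2 = 26. Stack: [26]
LOAD_FAST a → push 20. Stack: [26, 20]
BINARY_OP * → 26 * 20 = 520. Stack: [520]
STORE_FAST k → k=520. Stack: []
LOAD_FAST k → push 520. Stack: [520]
RETURN_VALUE → return 520.

520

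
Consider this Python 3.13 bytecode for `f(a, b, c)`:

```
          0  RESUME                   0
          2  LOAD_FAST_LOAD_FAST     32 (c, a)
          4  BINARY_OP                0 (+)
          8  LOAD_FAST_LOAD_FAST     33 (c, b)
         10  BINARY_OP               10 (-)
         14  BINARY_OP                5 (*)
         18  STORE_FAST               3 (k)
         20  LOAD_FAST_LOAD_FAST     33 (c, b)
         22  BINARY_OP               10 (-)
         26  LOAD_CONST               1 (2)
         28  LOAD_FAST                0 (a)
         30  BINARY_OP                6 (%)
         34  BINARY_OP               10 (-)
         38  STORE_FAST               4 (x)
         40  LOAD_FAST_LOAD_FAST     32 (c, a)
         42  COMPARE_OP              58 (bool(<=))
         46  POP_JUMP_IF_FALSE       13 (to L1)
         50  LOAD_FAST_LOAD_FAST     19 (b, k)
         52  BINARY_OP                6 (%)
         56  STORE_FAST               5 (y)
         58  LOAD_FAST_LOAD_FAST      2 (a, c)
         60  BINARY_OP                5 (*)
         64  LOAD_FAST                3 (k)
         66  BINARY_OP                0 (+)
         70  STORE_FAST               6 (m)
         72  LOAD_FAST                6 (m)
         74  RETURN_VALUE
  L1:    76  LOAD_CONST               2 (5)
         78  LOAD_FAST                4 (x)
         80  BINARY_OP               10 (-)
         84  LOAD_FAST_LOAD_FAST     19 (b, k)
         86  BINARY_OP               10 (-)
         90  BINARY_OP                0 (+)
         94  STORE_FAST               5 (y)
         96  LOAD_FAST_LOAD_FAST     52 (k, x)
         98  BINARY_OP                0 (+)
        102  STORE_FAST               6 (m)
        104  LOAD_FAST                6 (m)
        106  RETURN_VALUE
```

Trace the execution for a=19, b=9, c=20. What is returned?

438

LOAD_FAST_LOAD_FAST c,a → push 20,19. Stack: [20, 19]
BINARY_OP + → 20 + 19 = 39. Stack: [39]
LOAD_FAST_LOAD_FAST c,b → push 20,9. Stack: [39, 20, 9]
BINARY_OP - → 20 - 9 = 11. Stack: [39, 11]
BINARY_OP * → 39 * 11 = 429. Stack: [429]
STORE_FAST k → k=429. Stack: []
LOAD_FAST_LOAD_FAST c,b → push 20,9. Stack: [20, 9]
BINARY_OP - → 20 - 9 = 11. Stack: [11]
LOAD_CONST → push 2. Stack: [11, 2]
LOAD_FAST a → push 19. Stack: [11, 2, 19]
BINARY_OP % → 2 % 19 = 2. Stack: [11, 2]
BINARY_OP - → 11 - 2 = 9. Stack: [9]
STORE_FAST x → x=9. Stack: []
LOAD_FAST_LOAD_FAST c,a → push 20,19. Stack: [20, 19]
COMPARE_OP bool(<=) → 20 vs 19 = False. Stack: [False]
POP_JUMP_IF_FALSE → pop False; jump. Stack: []
LOAD_CONST → push 5. Stack: [5]
LOAD_FAST x → push 9. Stack: [5, 9]
BINARY_OP - → 5 - 9 = -4. Stack: [-4]
LOAD_FAST_LOAD_FAST b,k → push 9,429. Stack: [-4, 9, 429]
BINARY_OP - → 9 - 429 = -420. Stack: [-4, -420]
BINARY_OP + → -4 + -420 = -424. Stack: [-424]
STORE_FAST y → y=-424. Stack: []
LOAD_FAST_LOAD_FAST k,x → push 429,9. Stack: [429, 9]
BINARY_OP + → 429 + 9 = 438. Stack: [438]
STORE_FAST m → m=438. Stack: []
LOAD_FAST m → push 438. Stack: [438]
RETURN_VALUE → return 438.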